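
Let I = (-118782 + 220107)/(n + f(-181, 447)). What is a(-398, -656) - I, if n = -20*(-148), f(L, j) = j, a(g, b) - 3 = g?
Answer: -1447090/3407 ≈ -424.74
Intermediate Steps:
a(g, b) = 3 + g
n = 2960
I = 101325/3407 (I = (-118782 + 220107)/(2960 + 447) = 101325/3407 ≈ 29.740)
a(-398, -656) - I = (3 - 398) - 1*101325/3407 = -395 - 101325/3407 = -1447090/3407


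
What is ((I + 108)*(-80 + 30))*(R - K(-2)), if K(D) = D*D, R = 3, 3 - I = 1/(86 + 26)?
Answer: 310775/56 ≈ 5549.6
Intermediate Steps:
I = 335/112 (I = 3 - 1/(86 + 26) = 3 - 1/112 = 335/112 ≈ 2.9911)
K(D) = D**2
((I + 108)*(-80 + 30))*(R - K(-2)) = ((335/112 + 108)*(-80 + 30))*(3 - 1*(-2)**2) = ((12431/112)*(-50))*(3 - 1*4) = -310775*(3 - 4)/56 = -310775/56*(-1) = 310775/56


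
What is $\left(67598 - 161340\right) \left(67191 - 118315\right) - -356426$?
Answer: $4792822434$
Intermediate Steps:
$\left(67598 - 161340\right) \left(67191 - 118315\right) - -356426 = \left(-93742\right) \left(-51124\right) + 356426 = 4792466008 + 356426 = 4792822434$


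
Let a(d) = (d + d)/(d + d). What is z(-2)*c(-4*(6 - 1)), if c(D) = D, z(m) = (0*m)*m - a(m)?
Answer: 20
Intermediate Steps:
a(d) = 1 (a(d) = (2*d)/((2*d)) = (2*d)*(1/(2*d)) = 1)
z(m) = -1 (z(m) = (0*m)*m - 1*1 = 0*m - 1 = 0 - 1 = -1)
z(-2)*c(-4*(6 - 1)) = -(-4)*(6 - 1) = -(-4)*5 = -1*(-20) = 20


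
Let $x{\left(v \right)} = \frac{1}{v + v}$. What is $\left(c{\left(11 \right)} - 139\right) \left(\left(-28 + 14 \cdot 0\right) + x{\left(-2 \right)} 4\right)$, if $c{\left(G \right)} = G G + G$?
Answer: $203$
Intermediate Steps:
$x{\left(v \right)} = \frac{1}{2 v}$
$c{\left(G \right)} = G + G^{2}$ ($c{\left(G \right)} = G^{2} + G = G + G^{2}$)
$\left(c{\left(11 \right)} - 139\right) \left(\left(-28 + 14 \cdot 0\right) + x{\left(-2 \right)} 4\right) = \left(11 \left(1 + 11\right) - 139\right) \left(\left(-28 + 14 \cdot 0\right) + \frac{1}{2 \left(-2\right)} 4\right) = \left(11 \cdot 12 - 139\right) \left(\left(-28 + 0\right) + \frac{1}{2} \left(- \frac{1}{2}\right) 4\right) = \left(132 - 139\right) \left(-28 - 1\right) = - 7 \left(-28 - 1\right) = \left(-7\right) \left(-29\right) = 203$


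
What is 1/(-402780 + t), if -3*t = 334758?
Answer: -1/514366 ≈ -1.9441e-6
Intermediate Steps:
t = -111586 (t = -⅓*334758 = -111586)
1/(-402780 + t) = 1/(-402780 - 111586) = 1/(-514366) = -1/514366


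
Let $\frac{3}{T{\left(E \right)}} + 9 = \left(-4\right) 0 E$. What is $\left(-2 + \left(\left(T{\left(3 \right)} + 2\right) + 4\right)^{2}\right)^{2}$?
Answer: $\frac{73441}{81} \approx 906.68$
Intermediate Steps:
$T{\left(E \right)} = - \frac{1}{3}$ ($T{\left(E \right)} = \frac{3}{-9 + \left(-4\right) 0 E} = \frac{3}{-9 + 0 E} = \frac{3}{-9 + 0} = \frac{3}{-9} = 3 \left(- \frac{1}{9}\right) = - \frac{1}{3}$)
$\left(-2 + \left(\left(T{\left(3 \right)} + 2\right) + 4\right)^{2}\right)^{2} = \left(-2 + \left(\left(- \frac{1}{3} + 2\right) + 4\right)^{2}\right)^{2} = \left(-2 + \left(\frac{5}{3} + 4\right)^{2}\right)^{2} = \left(-2 + \left(\frac{17}{3}\right)^{2}\right)^{2} = \left(-2 + \frac{289}{9}\right)^{2} = \left(\frac{271}{9}\right)^{2} = \frac{73441}{81}$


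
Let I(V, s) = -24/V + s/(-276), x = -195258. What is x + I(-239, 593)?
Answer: -12880133815/65964 ≈ -1.9526e+5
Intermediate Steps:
I(V, s) = -24/V - s/276 (I(V, s) = -24/V + s*(-1/276) = -24/V - s/276)
x + I(-239, 593) = -195258 + (-24/(-239) - 1/276*593) = -195258 + (-24*(-1/239) - 593/276) = -195258 + (24/239 - 593/276) = -195258 - 135103/65964 = -12880133815/65964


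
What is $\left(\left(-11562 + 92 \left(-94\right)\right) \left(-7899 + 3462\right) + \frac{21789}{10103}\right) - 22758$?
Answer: $\frac{905723990025}{10103} \approx 8.9649 \cdot 10^{7}$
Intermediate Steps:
$\left(\left(-11562 + 92 \left(-94\right)\right) \left(-7899 + 3462\right) + \frac{21789}{10103}\right) - 22758 = \left(\left(-11562 - 8648\right) \left(-4437\right) + 21789 \cdot \frac{1}{10103}\right) - 22758 = \left(\left(-20210\right) \left(-4437\right) + \frac{21789}{10103}\right) - 22758 = \left(89671770 + \frac{21789}{10103}\right) - 22758 = \frac{905953914099}{10103} - 22758 = \frac{905723990025}{10103}$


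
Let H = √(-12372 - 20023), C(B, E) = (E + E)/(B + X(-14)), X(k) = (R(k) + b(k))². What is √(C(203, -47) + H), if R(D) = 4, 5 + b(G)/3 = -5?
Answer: √(-82626 + 772641*I*√32395)/879 ≈ 9.4836 + 9.4893*I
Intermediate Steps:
b(G) = -30 (b(G) = -15 + 3*(-5) = -15 - 15 = -30)
X(k) = 676 (X(k) = (4 - 30)² = (-26)² = 676)
C(B, E) = 2*E/(676 + B) (C(B, E) = (E + E)/(B + 676) = (2*E)/(676 + B) = 2*E/(676 + B))
H = I*√32395 (H = √(-32395) = I*√32395 ≈ 179.99*I)
√(C(203, -47) + H) = √(2*(-47)/(676 + 203) + I*√32395) = √(2*(-47)/879 + I*√32395) = √(2*(-47)*(1/879) + I*√32395) = √(-94/879 + I*√32395)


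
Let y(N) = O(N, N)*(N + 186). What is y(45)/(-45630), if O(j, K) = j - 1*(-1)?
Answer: -1771/7605 ≈ -0.23287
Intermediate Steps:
O(j, K) = 1 + j (O(j, K) = j + 1 = 1 + j)
y(N) = (1 + N)*(186 + N) (y(N) = (1 + N)*(N + 186) = (1 + N)*(186 + N))
y(45)/(-45630) = ((1 + 45)*(186 + 45))/(-45630) = (46*231)*(-1/45630) = 10626*(-1/45630) = -1771/7605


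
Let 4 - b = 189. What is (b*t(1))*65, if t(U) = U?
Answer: -12025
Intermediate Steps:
b = -185 (b = 4 - 1*189 = 4 - 189 = -185)
(b*t(1))*65 = -185*1*65 = -185*65 = -12025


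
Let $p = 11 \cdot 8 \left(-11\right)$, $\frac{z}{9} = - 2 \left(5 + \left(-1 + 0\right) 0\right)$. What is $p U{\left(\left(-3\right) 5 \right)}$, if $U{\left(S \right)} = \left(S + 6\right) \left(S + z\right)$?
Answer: $-914760$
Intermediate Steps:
$z = -90$ ($z = 9 \left(- 2 \left(5 + \left(-1 + 0\right) 0\right)\right) = 9 \left(- 2 \left(5 - 0\right)\right) = 9 \left(- 2 \left(5 + 0\right)\right) = 9 \left(\left(-2\right) 5\right) = 9 \left(-10\right) = -90$)
$U{\left(S \right)} = \left(-90 + S\right) \left(6 + S\right)$ ($U{\left(S \right)} = \left(S + 6\right) \left(S - 90\right) = \left(6 + S\right) \left(-90 + S\right) = \left(-90 + S\right) \left(6 + S\right)$)
$p = -968$ ($p = 88 \left(-11\right) = -968$)
$p U{\left(\left(-3\right) 5 \right)} = - 968 \left(-540 + \left(\left(-3\right) 5\right)^{2} - 84 \left(\left(-3\right) 5\right)\right) = - 968 \left(-540 + \left(-15\right)^{2} - -1260\right) = - 968 \left(-540 + 225 + 1260\right) = \left(-968\right) 945 = -914760$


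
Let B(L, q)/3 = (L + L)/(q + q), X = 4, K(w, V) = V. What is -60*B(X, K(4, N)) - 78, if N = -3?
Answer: 162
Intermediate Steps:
B(L, q) = 3*L/q (B(L, q) = 3*((L + L)/(q + q)) = 3*((2*L)/((2*q))) = 3*((2*L)*(1/(2*q))) = 3*(L/q) = 3*L/q)
-60*B(X, K(4, N)) - 78 = -180*4/(-3) - 78 = -180*4*(-1)/3 - 78 = -60*(-4) - 78 = 240 - 78 = 162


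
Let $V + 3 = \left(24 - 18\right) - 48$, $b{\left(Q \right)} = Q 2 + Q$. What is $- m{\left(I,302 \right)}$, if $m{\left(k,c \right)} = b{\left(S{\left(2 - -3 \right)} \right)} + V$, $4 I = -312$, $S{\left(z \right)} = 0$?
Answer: $45$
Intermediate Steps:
$I = -78$ ($I = \frac{1}{4} \left(-312\right) = -78$)
$b{\left(Q \right)} = 3 Q$ ($b{\left(Q \right)} = 2 Q + Q = 3 Q$)
$V = -45$ ($V = -3 + \left(\left(24 - 18\right) - 48\right) = -3 + \left(6 - 48\right) = -3 - 42 = -45$)
$m{\left(k,c \right)} = -45$ ($m{\left(k,c \right)} = 3 \cdot 0 - 45 = 0 - 45 = -45$)
$- m{\left(I,302 \right)} = \left(-1\right) \left(-45\right) = 45$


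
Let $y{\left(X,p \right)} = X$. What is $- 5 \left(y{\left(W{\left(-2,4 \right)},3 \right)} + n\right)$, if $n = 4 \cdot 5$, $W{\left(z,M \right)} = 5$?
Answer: $-125$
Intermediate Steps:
$n = 20$
$- 5 \left(y{\left(W{\left(-2,4 \right)},3 \right)} + n\right) = - 5 \left(5 + 20\right) = \left(-5\right) 25 = -125$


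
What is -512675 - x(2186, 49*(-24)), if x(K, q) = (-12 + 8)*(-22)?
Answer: -512763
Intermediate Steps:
x(K, q) = 88 (x(K, q) = -4*(-22) = 88)
-512675 - x(2186, 49*(-24)) = -512675 - 1*88 = -512675 - 88 = -512763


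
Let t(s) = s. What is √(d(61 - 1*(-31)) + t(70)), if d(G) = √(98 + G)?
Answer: √(70 + √190) ≈ 9.1534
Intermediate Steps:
√(d(61 - 1*(-31)) + t(70)) = √(√(98 + (61 - 1*(-31))) + 70) = √(√(98 + (61 + 31)) + 70) = √(√(98 + 92) + 70) = √(√190 + 70) = √(70 + √190)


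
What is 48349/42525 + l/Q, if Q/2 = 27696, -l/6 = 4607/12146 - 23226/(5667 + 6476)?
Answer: 9406064764138897/8271825229303200 ≈ 1.1371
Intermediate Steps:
l = 678480585/73744439 (l = -6*(4607/12146 - 23226/(5667 + 6476)) = -6*(4607*(1/12146) - 23226/12143) = -6*(4607/12146 - 23226*1/12143) = -6*(4607/12146 - 23226/12143) = -6*(-226160195/147488878) = 678480585/73744439 ≈ 9.2004)
Q = 55392 (Q = 2*27696 = 55392)
48349/42525 + l/Q = 48349/42525 + (678480585/73744439)/55392 = 48349*(1/42525) + (678480585/73744439)*(1/55392) = 6907/6075 + 226160195/1361617321696 = 9406064764138897/8271825229303200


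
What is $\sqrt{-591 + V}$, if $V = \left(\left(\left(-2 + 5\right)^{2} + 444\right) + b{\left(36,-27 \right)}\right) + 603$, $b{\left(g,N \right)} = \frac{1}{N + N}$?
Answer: $\frac{\sqrt{150654}}{18} \approx 21.563$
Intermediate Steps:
$b{\left(g,N \right)} = \frac{1}{2 N}$
$V = \frac{57023}{54}$ ($V = \left(\left(\left(-2 + 5\right)^{2} + 444\right) + \frac{1}{2 \left(-27\right)}\right) + 603 = \left(\left(3^{2} + 444\right) + \frac{1}{2} \left(- \frac{1}{27}\right)\right) + 603 = \left(\left(9 + 444\right) - \frac{1}{54}\right) + 603 = \left(453 - \frac{1}{54}\right) + 603 = \frac{24461}{54} + 603 = \frac{57023}{54} \approx 1056.0$)
$\sqrt{-591 + V} = \sqrt{-591 + \frac{57023}{54}} = \sqrt{\frac{25109}{54}} = \frac{\sqrt{150654}}{18}$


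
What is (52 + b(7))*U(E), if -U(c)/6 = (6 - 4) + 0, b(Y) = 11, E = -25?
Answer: -756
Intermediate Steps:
E = -25 (E = -5*5 = -25)
U(c) = -12 (U(c) = -6*((6 - 4) + 0) = -6*(2 + 0) = -6*2 = -12)
(52 + b(7))*U(E) = (52 + 11)*(-12) = 63*(-12) = -756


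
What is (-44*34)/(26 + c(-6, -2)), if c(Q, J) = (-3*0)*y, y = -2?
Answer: -748/13 ≈ -57.538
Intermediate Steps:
c(Q, J) = 0 (c(Q, J) = -3*0*(-2) = 0*(-2) = 0)
(-44*34)/(26 + c(-6, -2)) = (-44*34)/(26 + 0) = -1496/26 = -1496*1/26 = -748/13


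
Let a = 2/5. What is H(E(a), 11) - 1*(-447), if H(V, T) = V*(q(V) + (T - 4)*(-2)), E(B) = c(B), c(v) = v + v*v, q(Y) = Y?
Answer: 274671/625 ≈ 439.47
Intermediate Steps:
a = 2/5 (a = 2*(1/5) = 2/5 ≈ 0.40000)
c(v) = v + v**2
E(B) = B*(1 + B)
H(V, T) = V*(8 + V - 2*T) (H(V, T) = V*(V + (T - 4)*(-2)) = V*(V + (-4 + T)*(-2)) = V*(V + (8 - 2*T)) = V*(8 + V - 2*T))
H(E(a), 11) - 1*(-447) = (2*(1 + 2/5)/5)*(8 + 2*(1 + 2/5)/5 - 2*11) - 1*(-447) = ((2/5)*(7/5))*(8 + (2/5)*(7/5) - 22) + 447 = 14*(8 + 14/25 - 22)/25 + 447 = (14/25)*(-336/25) + 447 = -4704/625 + 447 = 274671/625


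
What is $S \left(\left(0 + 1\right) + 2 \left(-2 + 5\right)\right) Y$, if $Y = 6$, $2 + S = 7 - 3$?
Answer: $84$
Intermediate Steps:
$S = 2$ ($S = -2 + \left(7 - 3\right) = -2 + 4 = 2$)
$S \left(\left(0 + 1\right) + 2 \left(-2 + 5\right)\right) Y = 2 \left(\left(0 + 1\right) + 2 \left(-2 + 5\right)\right) 6 = 2 \left(1 + 2 \cdot 3\right) 6 = 2 \left(1 + 6\right) 6 = 2 \cdot 7 \cdot 6 = 14 \cdot 6 = 84$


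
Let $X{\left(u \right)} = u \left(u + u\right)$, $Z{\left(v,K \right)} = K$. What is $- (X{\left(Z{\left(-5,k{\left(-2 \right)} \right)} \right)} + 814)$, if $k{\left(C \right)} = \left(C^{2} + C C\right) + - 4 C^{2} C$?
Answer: $-4014$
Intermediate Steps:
$k{\left(C \right)} = - 4 C^{3} + 2 C^{2}$ ($k{\left(C \right)} = \left(C^{2} + C^{2}\right) - 4 C^{3} = 2 C^{2} - 4 C^{3} = - 4 C^{3} + 2 C^{2}$)
$X{\left(u \right)} = 2 u^{2}$ ($X{\left(u \right)} = u 2 u = 2 u^{2}$)
$- (X{\left(Z{\left(-5,k{\left(-2 \right)} \right)} \right)} + 814) = - (2 \left(\left(-2\right)^{2} \left(2 - -8\right)\right)^{2} + 814) = - (2 \left(4 \left(2 + 8\right)\right)^{2} + 814) = - (2 \left(4 \cdot 10\right)^{2} + 814) = - (2 \cdot 40^{2} + 814) = - (2 \cdot 1600 + 814) = - (3200 + 814) = \left(-1\right) 4014 = -4014$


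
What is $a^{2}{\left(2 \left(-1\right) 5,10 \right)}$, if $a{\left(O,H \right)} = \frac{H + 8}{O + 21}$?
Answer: $\frac{324}{121} \approx 2.6777$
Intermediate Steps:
$a{\left(O,H \right)} = \frac{8 + H}{21 + O}$
$a^{2}{\left(2 \left(-1\right) 5,10 \right)} = \left(\frac{8 + 10}{21 + 2 \left(-1\right) 5}\right)^{2} = \left(\frac{1}{21 - 10} \cdot 18\right)^{2} = \left(\frac{1}{11} \cdot 18\right)^{2} = \left(\frac{18}{11}\right)^{2} = \frac{324}{121}$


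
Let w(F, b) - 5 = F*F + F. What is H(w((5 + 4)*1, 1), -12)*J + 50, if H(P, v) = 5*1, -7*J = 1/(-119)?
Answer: 41655/833 ≈ 50.006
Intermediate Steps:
w(F, b) = 5 + F + F² (w(F, b) = 5 + (F*F + F) = 5 + (F² + F) = 5 + (F + F²) = 5 + F + F²)
J = 1/833 (J = -⅐/(-119) = -⅐*(-1/119) = 1/833 ≈ 0.0012005)
H(P, v) = 5
H(w((5 + 4)*1, 1), -12)*J + 50 = 5*(1/833) + 50 = 5/833 + 50 = 41655/833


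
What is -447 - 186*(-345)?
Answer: 63723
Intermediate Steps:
-447 - 186*(-345) = -447 + 64170 = 63723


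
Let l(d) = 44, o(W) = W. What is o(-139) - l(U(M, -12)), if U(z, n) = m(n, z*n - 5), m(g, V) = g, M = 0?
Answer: -183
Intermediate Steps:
U(z, n) = n
o(-139) - l(U(M, -12)) = -139 - 1*44 = -139 - 44 = -183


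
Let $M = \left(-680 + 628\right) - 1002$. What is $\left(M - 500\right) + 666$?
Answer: $-888$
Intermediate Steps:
$M = -1054$ ($M = -52 - 1002 = -1054$)
$\left(M - 500\right) + 666 = \left(-1054 - 500\right) + 666 = -1554 + 666 = -888$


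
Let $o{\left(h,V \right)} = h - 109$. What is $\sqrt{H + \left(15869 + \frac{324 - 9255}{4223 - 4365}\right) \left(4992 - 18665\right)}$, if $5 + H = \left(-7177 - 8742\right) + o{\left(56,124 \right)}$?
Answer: $\frac{i \sqrt{4392783227442}}{142} \approx 14760.0 i$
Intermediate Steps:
$o{\left(h,V \right)} = -109 + h$
$H = -15977$ ($H = -5 + \left(\left(-7177 - 8742\right) + \left(-109 + 56\right)\right) = -5 - 15972 = -15977$)
$\sqrt{H + \left(15869 + \frac{324 - 9255}{4223 - 4365}\right) \left(4992 - 18665\right)} = \sqrt{-15977 + \left(15869 + \frac{324 - 9255}{4223 - 4365}\right) \left(4992 - 18665\right)} = \sqrt{-15977 + \left(15869 - \frac{8931}{-142}\right) \left(-13673\right)} = \sqrt{-15977 + \left(15869 - - \frac{8931}{142}\right) \left(-13673\right)} = \sqrt{-15977 + \left(15869 + \frac{8931}{142}\right) \left(-13673\right)} = \sqrt{-15977 + \frac{2262329}{142} \left(-13673\right)} = \sqrt{-15977 - \frac{30932824417}{142}} = \sqrt{- \frac{30935093151}{142}} = \frac{i \sqrt{4392783227442}}{142}$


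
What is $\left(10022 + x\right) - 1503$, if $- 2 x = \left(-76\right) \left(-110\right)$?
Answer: $4339$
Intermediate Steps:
$x = -4180$ ($x = - \frac{\left(-76\right) \left(-110\right)}{2} = \left(- \frac{1}{2}\right) 8360 = -4180$)
$\left(10022 + x\right) - 1503 = \left(10022 - 4180\right) - 1503 = 5842 - 1503 = 4339$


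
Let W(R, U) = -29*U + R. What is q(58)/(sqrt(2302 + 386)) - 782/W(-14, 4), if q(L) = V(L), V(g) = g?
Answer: 391/65 + 29*sqrt(42)/168 ≈ 7.1341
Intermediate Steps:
q(L) = L
W(R, U) = R - 29*U
q(58)/(sqrt(2302 + 386)) - 782/W(-14, 4) = 58/(sqrt(2302 + 386)) - 782/(-14 - 29*4) = 58/(sqrt(2688)) - 782/(-14 - 116) = 58/((8*sqrt(42))) - 782/(-130) = 58*(sqrt(42)/336) - 782*(-1/130) = 29*sqrt(42)/168 + 391/65 = 391/65 + 29*sqrt(42)/168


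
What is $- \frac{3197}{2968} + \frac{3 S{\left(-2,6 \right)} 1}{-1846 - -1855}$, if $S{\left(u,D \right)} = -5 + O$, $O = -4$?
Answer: $- \frac{12101}{2968} \approx -4.0772$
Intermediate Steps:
$S{\left(u,D \right)} = -9$ ($S{\left(u,D \right)} = -5 - 4 = -9$)
$- \frac{3197}{2968} + \frac{3 S{\left(-2,6 \right)} 1}{-1846 - -1855} = - \frac{3197}{2968} + \frac{3 \left(-9\right) 1}{-1846 - -1855} = \left(-3197\right) \frac{1}{2968} + \frac{\left(-27\right) 1}{-1846 + 1855} = - \frac{3197}{2968} - \frac{27}{9} = - \frac{3197}{2968} - 3 = - \frac{12101}{2968}$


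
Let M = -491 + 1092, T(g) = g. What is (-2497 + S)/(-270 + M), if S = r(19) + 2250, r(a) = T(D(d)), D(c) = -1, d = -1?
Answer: -248/331 ≈ -0.74924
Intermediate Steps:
M = 601
r(a) = -1
S = 2249 (S = -1 + 2250 = 2249)
(-2497 + S)/(-270 + M) = (-2497 + 2249)/(-270 + 601) = -248/331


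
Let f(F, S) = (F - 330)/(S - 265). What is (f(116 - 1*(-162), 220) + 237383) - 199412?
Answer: 1708747/45 ≈ 37972.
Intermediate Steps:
f(F, S) = (-330 + F)/(-265 + S)
(f(116 - 1*(-162), 220) + 237383) - 199412 = ((-330 + (116 - 1*(-162)))/(-265 + 220) + 237383) - 199412 = ((-330 + (116 + 162))/(-45) + 237383) - 199412 = (-(-330 + 278)/45 + 237383) - 199412 = (-1/45*(-52) + 237383) - 199412 = (52/45 + 237383) - 199412 = 10682287/45 - 199412 = 1708747/45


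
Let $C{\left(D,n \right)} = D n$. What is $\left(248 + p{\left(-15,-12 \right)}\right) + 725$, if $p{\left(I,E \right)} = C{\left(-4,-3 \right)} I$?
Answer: $793$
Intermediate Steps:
$p{\left(I,E \right)} = 12 I$ ($p{\left(I,E \right)} = \left(-4\right) \left(-3\right) I = 12 I$)
$\left(248 + p{\left(-15,-12 \right)}\right) + 725 = \left(248 + 12 \left(-15\right)\right) + 725 = \left(248 - 180\right) + 725 = 68 + 725 = 793$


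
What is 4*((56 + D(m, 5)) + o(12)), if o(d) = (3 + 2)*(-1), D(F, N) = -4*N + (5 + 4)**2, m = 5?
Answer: 448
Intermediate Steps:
D(F, N) = 81 - 4*N (D(F, N) = -4*N + 9**2 = -4*N + 81 = 81 - 4*N)
o(d) = -5 (o(d) = 5*(-1) = -5)
4*((56 + D(m, 5)) + o(12)) = 4*((56 + (81 - 4*5)) - 5) = 4*((56 + (81 - 20)) - 5) = 4*((56 + 61) - 5) = 4*(117 - 5) = 4*112 = 448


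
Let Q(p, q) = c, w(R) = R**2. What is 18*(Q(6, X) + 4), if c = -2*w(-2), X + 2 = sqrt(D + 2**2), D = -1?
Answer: -72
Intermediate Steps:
X = -2 + sqrt(3) (X = -2 + sqrt(-1 + 2**2) = -2 + sqrt(-1 + 4) = -2 + sqrt(3) ≈ -0.26795)
c = -8 (c = -2*(-2)**2 = -2*4 = -8)
Q(p, q) = -8
18*(Q(6, X) + 4) = 18*(-8 + 4) = 18*(-4) = -72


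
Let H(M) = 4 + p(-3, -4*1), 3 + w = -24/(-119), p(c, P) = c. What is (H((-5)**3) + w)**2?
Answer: 45796/14161 ≈ 3.2340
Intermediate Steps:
w = -333/119 (w = -3 - 24/(-119) = -3 - 24*(-1/119) = -3 + 24/119 = -333/119 ≈ -2.7983)
H(M) = 1 (H(M) = 4 - 3 = 1)
(H((-5)**3) + w)**2 = (1 - 333/119)**2 = (-214/119)**2 = 45796/14161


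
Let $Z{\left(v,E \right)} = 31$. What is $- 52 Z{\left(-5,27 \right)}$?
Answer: $-1612$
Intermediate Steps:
$- 52 Z{\left(-5,27 \right)} = - 52 \cdot 31 = \left(-1\right) 1612 = -1612$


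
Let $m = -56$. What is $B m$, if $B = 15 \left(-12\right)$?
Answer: $10080$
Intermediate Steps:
$B = -180$
$B m = \left(-180\right) \left(-56\right) = 10080$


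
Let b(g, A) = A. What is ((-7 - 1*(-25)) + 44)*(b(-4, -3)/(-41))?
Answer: 186/41 ≈ 4.5366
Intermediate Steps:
((-7 - 1*(-25)) + 44)*(b(-4, -3)/(-41)) = ((-7 - 1*(-25)) + 44)*(-3/(-41)) = ((-7 + 25) + 44)*(-3*(-1/41)) = (18 + 44)*(3/41) = 62*(3/41) = 186/41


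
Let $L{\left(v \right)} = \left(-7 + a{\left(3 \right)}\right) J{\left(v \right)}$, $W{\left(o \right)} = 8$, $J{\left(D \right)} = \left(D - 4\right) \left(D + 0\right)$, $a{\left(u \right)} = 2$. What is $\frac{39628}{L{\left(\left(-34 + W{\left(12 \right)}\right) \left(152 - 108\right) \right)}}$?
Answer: $- \frac{9907}{1641640} \approx -0.0060348$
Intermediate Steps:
$J{\left(D \right)} = D \left(-4 + D\right)$ ($J{\left(D \right)} = \left(-4 + D\right) D = D \left(-4 + D\right)$)
$L{\left(v \right)} = - 5 v \left(-4 + v\right)$ ($L{\left(v \right)} = \left(-7 + 2\right) v \left(-4 + v\right) = - 5 v \left(-4 + v\right)$)
$\frac{39628}{L{\left(\left(-34 + W{\left(12 \right)}\right) \left(152 - 108\right) \right)}} = \frac{39628}{5 \left(-34 + 8\right) \left(152 - 108\right) \left(4 - \left(-34 + 8\right) \left(152 - 108\right)\right)} = \frac{39628}{5 \left(\left(-26\right) 44\right) \left(4 - \left(-26\right) 44\right)} = \frac{39628}{5 \left(-1144\right) \left(4 - -1144\right)} = \frac{39628}{5 \left(-1144\right) \left(4 + 1144\right)} = \frac{39628}{5 \left(-1144\right) 1148} = \frac{39628}{-6566560} = 39628 \left(- \frac{1}{6566560}\right) = - \frac{9907}{1641640}$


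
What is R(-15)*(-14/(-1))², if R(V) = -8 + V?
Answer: -4508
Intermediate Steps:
R(-15)*(-14/(-1))² = (-8 - 15)*(-14/(-1))² = -23*(-14*(-1))² = -23*14² = -23*196 = -4508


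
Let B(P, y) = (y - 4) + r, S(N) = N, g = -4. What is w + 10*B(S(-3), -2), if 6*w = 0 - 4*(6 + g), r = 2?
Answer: -124/3 ≈ -41.333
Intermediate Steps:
w = -4/3 (w = (0 - 4*(6 - 4))/6 = (0 - 4*2)/6 = (0 - 8)/6 = (1/6)*(-8) = -4/3 ≈ -1.3333)
B(P, y) = -2 + y (B(P, y) = (y - 4) + 2 = (-4 + y) + 2 = -2 + y)
w + 10*B(S(-3), -2) = -4/3 + 10*(-2 - 2) = -4/3 + 10*(-4) = -4/3 - 40 = -124/3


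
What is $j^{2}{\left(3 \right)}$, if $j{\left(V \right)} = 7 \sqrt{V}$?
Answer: $147$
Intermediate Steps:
$j^{2}{\left(3 \right)} = \left(7 \sqrt{3}\right)^{2} = 147$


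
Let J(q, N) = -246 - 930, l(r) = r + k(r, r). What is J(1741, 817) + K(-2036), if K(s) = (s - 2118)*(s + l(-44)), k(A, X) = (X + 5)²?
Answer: 2320910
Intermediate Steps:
k(A, X) = (5 + X)²
l(r) = r + (5 + r)²
J(q, N) = -1176
K(s) = (-2118 + s)*(1477 + s) (K(s) = (s - 2118)*(s + (-44 + (5 - 44)²)) = (-2118 + s)*(s + (-44 + (-39)²)) = (-2118 + s)*(s + (-44 + 1521)) = (-2118 + s)*(s + 1477) = (-2118 + s)*(1477 + s))
J(1741, 817) + K(-2036) = -1176 + (-3128286 + (-2036)² - 641*(-2036)) = -1176 + (-3128286 + 4145296 + 1305076) = -1176 + 2322086 = 2320910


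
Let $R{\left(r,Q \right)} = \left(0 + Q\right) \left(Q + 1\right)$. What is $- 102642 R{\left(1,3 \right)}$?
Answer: $-1231704$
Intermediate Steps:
$R{\left(r,Q \right)} = Q \left(1 + Q\right)$
$- 102642 R{\left(1,3 \right)} = - 102642 \cdot 3 \left(1 + 3\right) = - 102642 \cdot 3 \cdot 4 = \left(-102642\right) 12 = -1231704$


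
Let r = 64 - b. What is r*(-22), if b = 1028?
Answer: 21208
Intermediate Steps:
r = -964 (r = 64 - 1*1028 = 64 - 1028 = -964)
r*(-22) = -964*(-22) = 21208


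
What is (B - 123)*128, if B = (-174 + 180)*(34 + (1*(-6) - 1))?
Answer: 4992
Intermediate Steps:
B = 162 (B = 6*(34 + (-6 - 1)) = 6*(34 - 7) = 6*27 = 162)
(B - 123)*128 = (162 - 123)*128 = 39*128 = 4992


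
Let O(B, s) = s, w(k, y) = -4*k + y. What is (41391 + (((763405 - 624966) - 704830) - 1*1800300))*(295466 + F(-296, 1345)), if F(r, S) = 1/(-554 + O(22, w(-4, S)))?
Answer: -184815667931300/269 ≈ -6.8705e+11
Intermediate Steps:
w(k, y) = y - 4*k
F(r, S) = 1/(-538 + S) (F(r, S) = 1/(-554 + (S - 4*(-4))) = 1/(-554 + (S + 16)) = 1/(-554 + (16 + S)) = 1/(-538 + S))
(41391 + (((763405 - 624966) - 704830) - 1*1800300))*(295466 + F(-296, 1345)) = (41391 + (((763405 - 624966) - 704830) - 1*1800300))*(295466 + 1/(-538 + 1345)) = (41391 + ((138439 - 704830) - 1800300))*(295466 + 1/807) = (41391 + (-566391 - 1800300))*(295466 + 1/807) = (41391 - 2366691)*(238441063/807) = -2325300*238441063/807 = -184815667931300/269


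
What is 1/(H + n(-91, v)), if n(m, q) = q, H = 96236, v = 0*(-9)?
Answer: 1/96236 ≈ 1.0391e-5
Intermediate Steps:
v = 0
1/(H + n(-91, v)) = 1/(96236 + 0) = 1/96236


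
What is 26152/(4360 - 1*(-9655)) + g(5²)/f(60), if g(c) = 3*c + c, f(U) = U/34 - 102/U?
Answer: 238542672/154165 ≈ 1547.3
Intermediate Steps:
f(U) = -102/U + U/34 (f(U) = U*(1/34) - 102/U = U/34 - 102/U = -102/U + U/34)
g(c) = 4*c
26152/(4360 - 1*(-9655)) + g(5²)/f(60) = 26152/(4360 - 1*(-9655)) + (4*5²)/(-102/60 + (1/34)*60) = 26152/(4360 + 9655) + (4*25)/(-102*1/60 + 30/17) = 26152/14015 + 100/(-17/10 + 30/17) = 26152*(1/14015) + 100/(11/170) = 26152/14015 + 100*(170/11) = 26152/14015 + 17000/11 = 238542672/154165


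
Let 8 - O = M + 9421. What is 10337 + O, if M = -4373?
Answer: 5297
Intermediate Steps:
O = -5040 (O = 8 - (-4373 + 9421) = 8 - 1*5048 = 8 - 5048 = -5040)
10337 + O = 10337 - 5040 = 5297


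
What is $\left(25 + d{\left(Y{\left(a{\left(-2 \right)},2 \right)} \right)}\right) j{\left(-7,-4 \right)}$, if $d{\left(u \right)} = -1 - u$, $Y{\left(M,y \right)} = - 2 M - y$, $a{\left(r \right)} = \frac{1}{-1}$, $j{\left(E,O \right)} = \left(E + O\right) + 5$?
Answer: $-144$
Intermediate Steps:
$j{\left(E,O \right)} = 5 + E + O$
$a{\left(r \right)} = -1$
$Y{\left(M,y \right)} = - y - 2 M$
$\left(25 + d{\left(Y{\left(a{\left(-2 \right)},2 \right)} \right)}\right) j{\left(-7,-4 \right)} = \left(25 - \left(1 - 2 + 2\right)\right) \left(5 - 7 - 4\right) = \left(25 - 1\right) \left(-6\right) = 24 \left(-6\right) = -144$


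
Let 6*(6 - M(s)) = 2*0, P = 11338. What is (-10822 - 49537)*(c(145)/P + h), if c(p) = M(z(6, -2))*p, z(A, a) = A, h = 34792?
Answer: -11904984805597/5669 ≈ -2.1000e+9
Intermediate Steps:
M(s) = 6 (M(s) = 6 - 0/3 = 6 - ⅙*0 = 6 + 0 = 6)
c(p) = 6*p
(-10822 - 49537)*(c(145)/P + h) = (-10822 - 49537)*((6*145)/11338 + 34792) = -60359*(870*(1/11338) + 34792) = -60359*(435/5669 + 34792) = -60359*197236283/5669 = -11904984805597/5669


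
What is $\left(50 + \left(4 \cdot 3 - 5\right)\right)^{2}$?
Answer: $3249$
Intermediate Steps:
$\left(50 + \left(4 \cdot 3 - 5\right)\right)^{2} = \left(50 + \left(12 - 5\right)\right)^{2} = \left(50 + 7\right)^{2} = 57^{2} = 3249$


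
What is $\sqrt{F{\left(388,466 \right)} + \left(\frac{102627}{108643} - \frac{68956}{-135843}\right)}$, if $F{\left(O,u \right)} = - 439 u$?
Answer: $\frac{i \sqrt{44557968384658672169967993}}{14758391049} \approx 452.3 i$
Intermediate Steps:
$\sqrt{F{\left(388,466 \right)} + \left(\frac{102627}{108643} - \frac{68956}{-135843}\right)} = \sqrt{\left(-439\right) 466 + \left(\frac{102627}{108643} - \frac{68956}{-135843}\right)} = \sqrt{-204574 + \left(102627 \cdot \frac{1}{108643} - - \frac{68956}{135843}\right)} = \sqrt{-204574 + \left(\frac{102627}{108643} + \frac{68956}{135843}\right)} = \sqrt{-204574 + \frac{21432746269}{14758391049}} = \sqrt{- \frac{3019161657711857}{14758391049}} = \frac{i \sqrt{44557968384658672169967993}}{14758391049}$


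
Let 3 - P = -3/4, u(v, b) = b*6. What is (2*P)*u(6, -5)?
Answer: -225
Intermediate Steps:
u(v, b) = 6*b
P = 15/4 (P = 3 - (-3)/4 = 3 - 1*(-¾) = 3 + ¾ = 15/4 ≈ 3.7500)
(2*P)*u(6, -5) = (2*(15/4))*(6*(-5)) = (15/2)*(-30) = -225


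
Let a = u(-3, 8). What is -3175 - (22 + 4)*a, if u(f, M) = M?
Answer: -3383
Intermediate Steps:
a = 8
-3175 - (22 + 4)*a = -3175 - (22 + 4)*8 = -3175 - 26*8 = -3175 - 1*208 = -3175 - 208 = -3383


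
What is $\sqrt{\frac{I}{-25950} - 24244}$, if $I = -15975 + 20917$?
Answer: $\frac{i \sqrt{163260984549}}{2595} \approx 155.71 i$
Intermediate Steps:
$I = 4942$
$\sqrt{\frac{I}{-25950} - 24244} = \sqrt{\frac{4942}{-25950} - 24244} = \sqrt{4942 \left(- \frac{1}{25950}\right) - 24244} = \sqrt{- \frac{2471}{12975} - 24244} = \sqrt{- \frac{314568371}{12975}} = \frac{i \sqrt{163260984549}}{2595}$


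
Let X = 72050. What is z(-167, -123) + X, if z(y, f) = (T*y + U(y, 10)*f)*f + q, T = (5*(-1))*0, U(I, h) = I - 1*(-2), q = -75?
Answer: -2424310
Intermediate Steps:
U(I, h) = 2 + I (U(I, h) = I + 2 = 2 + I)
T = 0 (T = -5*0 = 0)
z(y, f) = -75 + f²*(2 + y) (z(y, f) = (0*y + (2 + y)*f)*f - 75 = (0 + f*(2 + y))*f - 75 = (f*(2 + y))*f - 75 = f²*(2 + y) - 75 = -75 + f²*(2 + y))
z(-167, -123) + X = (-75 + (-123)²*(2 - 167)) + 72050 = (-75 + 15129*(-165)) + 72050 = (-75 - 2496285) + 72050 = -2496360 + 72050 = -2424310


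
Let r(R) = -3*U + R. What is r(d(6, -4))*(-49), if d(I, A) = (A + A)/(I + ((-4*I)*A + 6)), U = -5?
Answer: -19747/27 ≈ -731.37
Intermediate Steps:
d(I, A) = 2*A/(6 + I - 4*A*I) (d(I, A) = (2*A)/(I + (-4*A*I + 6)) = (2*A)/(I + (6 - 4*A*I)) = (2*A)/(6 + I - 4*A*I) = 2*A/(6 + I - 4*A*I))
r(R) = 15 + R (r(R) = -3*(-5) + R = 15 + R)
r(d(6, -4))*(-49) = (15 + 2*(-4)/(6 + 6 - 4*(-4)*6))*(-49) = (15 + 2*(-4)/(6 + 6 + 96))*(-49) = (15 + 2*(-4)/108)*(-49) = (15 + 2*(-4)*(1/108))*(-49) = (15 - 2/27)*(-49) = (403/27)*(-49) = -19747/27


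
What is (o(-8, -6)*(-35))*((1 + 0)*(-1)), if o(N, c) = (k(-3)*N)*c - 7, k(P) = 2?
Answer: 3115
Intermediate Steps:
o(N, c) = -7 + 2*N*c (o(N, c) = (2*N)*c - 7 = 2*N*c - 7 = -7 + 2*N*c)
(o(-8, -6)*(-35))*((1 + 0)*(-1)) = ((-7 + 2*(-8)*(-6))*(-35))*((1 + 0)*(-1)) = ((-7 + 96)*(-35))*(1*(-1)) = (89*(-35))*(-1) = -3115*(-1) = 3115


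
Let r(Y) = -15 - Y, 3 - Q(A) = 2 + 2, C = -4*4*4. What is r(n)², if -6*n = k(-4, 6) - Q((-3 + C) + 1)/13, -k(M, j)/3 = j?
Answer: 1968409/6084 ≈ 323.54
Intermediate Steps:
k(M, j) = -3*j
C = -64 (C = -16*4 = -64)
Q(A) = -1 (Q(A) = 3 - (2 + 2) = 3 - 1*4 = 3 - 4 = -1)
n = 233/78 (n = -(-3*6 - (-1)/13)/6 = -(-18 - (-1)/13)/6 = -(-18 - 1*(-1/13))/6 = -(-18 + 1/13)/6 = -⅙*(-233/13) = 233/78 ≈ 2.9872)
r(n)² = (-15 - 1*233/78)² = (-15 - 233/78)² = (-1403/78)² = 1968409/6084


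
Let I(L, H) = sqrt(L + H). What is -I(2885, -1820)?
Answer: -sqrt(1065) ≈ -32.634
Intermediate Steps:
I(L, H) = sqrt(H + L)
-I(2885, -1820) = -sqrt(-1820 + 2885) = -sqrt(1065)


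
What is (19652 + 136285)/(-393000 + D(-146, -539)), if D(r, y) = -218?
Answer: -155937/393218 ≈ -0.39657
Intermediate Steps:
(19652 + 136285)/(-393000 + D(-146, -539)) = (19652 + 136285)/(-393000 - 218) = 155937/(-393218) = 155937*(-1/393218) = -155937/393218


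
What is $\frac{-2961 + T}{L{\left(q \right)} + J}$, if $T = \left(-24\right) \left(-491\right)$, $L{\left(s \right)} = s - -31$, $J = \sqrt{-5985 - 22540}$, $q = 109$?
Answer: $\frac{35292}{1375} - \frac{8823 i \sqrt{1141}}{9625} \approx 25.667 - 30.964 i$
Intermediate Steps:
$J = 5 i \sqrt{1141}$ ($J = \sqrt{-28525} = 5 i \sqrt{1141} \approx 168.89 i$)
$L{\left(s \right)} = 31 + s$ ($L{\left(s \right)} = s + 31 = 31 + s$)
$T = 11784$
$\frac{-2961 + T}{L{\left(q \right)} + J} = \frac{-2961 + 11784}{\left(31 + 109\right) + 5 i \sqrt{1141}} = \frac{8823}{140 + 5 i \sqrt{1141}}$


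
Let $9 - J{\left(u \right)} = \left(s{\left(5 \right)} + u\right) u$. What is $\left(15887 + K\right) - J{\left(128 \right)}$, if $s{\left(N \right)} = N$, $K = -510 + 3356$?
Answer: $35748$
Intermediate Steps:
$K = 2846$
$J{\left(u \right)} = 9 - u \left(5 + u\right)$ ($J{\left(u \right)} = 9 - \left(5 + u\right) u = 9 - u \left(5 + u\right)$)
$\left(15887 + K\right) - J{\left(128 \right)} = \left(15887 + 2846\right) - \left(9 - 128^{2} - 640\right) = 18733 - \left(9 - 16384 - 640\right) = 18733 - -17015 = 18733 + 17015 = 35748$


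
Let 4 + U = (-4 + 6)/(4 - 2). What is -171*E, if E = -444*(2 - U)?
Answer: 379620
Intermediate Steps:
U = -3 (U = -4 + (-4 + 6)/(4 - 2) = -4 + 2/2 = -4 + 2*(1/2) = -4 + 1 = -3)
E = -2220 (E = -444*(2 - 1*(-3)) = -444*(2 + 3) = -444*5 = -2220)
-171*E = -171*(-2220) = 379620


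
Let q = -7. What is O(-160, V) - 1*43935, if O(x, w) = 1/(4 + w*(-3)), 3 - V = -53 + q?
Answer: -8127976/185 ≈ -43935.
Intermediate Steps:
V = 63 (V = 3 - (-53 - 7) = 3 - 1*(-60) = 3 + 60 = 63)
O(x, w) = 1/(4 - 3*w)
O(-160, V) - 1*43935 = -1/(-4 + 3*63) - 1*43935 = -1/(-4 + 189) - 43935 = -1/185 - 43935 = -8127976/185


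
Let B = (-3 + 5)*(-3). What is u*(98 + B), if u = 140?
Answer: 12880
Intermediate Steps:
B = -6 (B = 2*(-3) = -6)
u*(98 + B) = 140*(98 - 6) = 140*92 = 12880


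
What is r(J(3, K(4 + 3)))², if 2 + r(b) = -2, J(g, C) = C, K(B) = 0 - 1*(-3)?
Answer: 16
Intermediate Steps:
K(B) = 3 (K(B) = 0 + 3 = 3)
r(b) = -4 (r(b) = -2 - 2 = -4)
r(J(3, K(4 + 3)))² = (-4)² = 16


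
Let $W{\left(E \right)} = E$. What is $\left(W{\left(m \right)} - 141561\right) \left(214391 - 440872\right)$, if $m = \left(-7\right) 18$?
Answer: $32089413447$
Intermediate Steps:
$m = -126$
$\left(W{\left(m \right)} - 141561\right) \left(214391 - 440872\right) = \left(-126 - 141561\right) \left(214391 - 440872\right) = \left(-141687\right) \left(-226481\right) = 32089413447$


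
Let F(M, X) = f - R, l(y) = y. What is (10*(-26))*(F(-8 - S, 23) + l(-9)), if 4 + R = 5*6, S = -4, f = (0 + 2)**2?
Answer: 8060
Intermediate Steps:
f = 4 (f = 2**2 = 4)
R = 26 (R = -4 + 5*6 = -4 + 30 = 26)
F(M, X) = -22 (F(M, X) = 4 - 1*26 = 4 - 26 = -22)
(10*(-26))*(F(-8 - S, 23) + l(-9)) = (10*(-26))*(-22 - 9) = -260*(-31) = 8060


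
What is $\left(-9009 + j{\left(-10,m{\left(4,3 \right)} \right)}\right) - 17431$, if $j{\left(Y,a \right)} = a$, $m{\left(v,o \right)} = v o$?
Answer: $-26428$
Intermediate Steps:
$m{\left(v,o \right)} = o v$
$\left(-9009 + j{\left(-10,m{\left(4,3 \right)} \right)}\right) - 17431 = \left(-9009 + 3 \cdot 4\right) - 17431 = \left(-9009 + 12\right) - 17431 = -8997 - 17431 = -26428$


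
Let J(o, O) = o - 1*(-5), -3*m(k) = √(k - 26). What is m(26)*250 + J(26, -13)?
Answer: 31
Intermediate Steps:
m(k) = -√(-26 + k)/3 (m(k) = -√(k - 26)/3 = -√(-26 + k)/3)
J(o, O) = 5 + o (J(o, O) = o + 5 = 5 + o)
m(26)*250 + J(26, -13) = -√(-26 + 26)/3*250 + (5 + 26) = -√0/3*250 + 31 = -⅓*0*250 + 31 = 0*250 + 31 = 0 + 31 = 31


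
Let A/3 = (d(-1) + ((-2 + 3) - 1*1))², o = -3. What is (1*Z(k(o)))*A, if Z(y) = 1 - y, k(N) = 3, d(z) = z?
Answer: -6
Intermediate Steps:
A = 3 (A = 3*(-1 + ((-2 + 3) - 1*1))² = 3*(-1 + (1 - 1))² = 3*(-1 + 0)² = 3*(-1)² = 3*1 = 3)
(1*Z(k(o)))*A = (1*(1 - 1*3))*3 = (1*(1 - 3))*3 = (1*(-2))*3 = -2*3 = -6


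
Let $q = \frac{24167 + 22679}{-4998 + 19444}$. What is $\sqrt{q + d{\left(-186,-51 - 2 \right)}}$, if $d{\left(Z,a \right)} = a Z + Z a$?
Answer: $\frac{\sqrt{1028786993293}}{7223} \approx 140.43$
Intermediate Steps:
$d{\left(Z,a \right)} = 2 Z a$ ($d{\left(Z,a \right)} = Z a + Z a = 2 Z a$)
$q = \frac{23423}{7223}$ ($q = \frac{46846}{14446} = 46846 \cdot \frac{1}{14446} = \frac{23423}{7223} \approx 3.2428$)
$\sqrt{q + d{\left(-186,-51 - 2 \right)}} = \sqrt{\frac{23423}{7223} + 2 \left(-186\right) \left(-51 - 2\right)} = \sqrt{\frac{23423}{7223} + 2 \left(-186\right) \left(-53\right)} = \sqrt{\frac{23423}{7223} + 19716} = \sqrt{\frac{142432091}{7223}} = \frac{\sqrt{1028786993293}}{7223}$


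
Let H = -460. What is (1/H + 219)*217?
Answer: 21860363/460 ≈ 47523.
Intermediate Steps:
(1/H + 219)*217 = (1/(-460) + 219)*217 = (-1/460 + 219)*217 = (100739/460)*217 = 21860363/460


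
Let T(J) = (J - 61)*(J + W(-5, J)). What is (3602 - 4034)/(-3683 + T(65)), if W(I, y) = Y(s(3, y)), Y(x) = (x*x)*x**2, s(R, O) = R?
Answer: 144/1033 ≈ 0.13940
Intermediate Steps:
Y(x) = x**4 (Y(x) = x**2*x**2 = x**4)
W(I, y) = 81 (W(I, y) = 3**4 = 81)
T(J) = (-61 + J)*(81 + J) (T(J) = (J - 61)*(J + 81) = (-61 + J)*(81 + J))
(3602 - 4034)/(-3683 + T(65)) = (3602 - 4034)/(-3683 + (-4941 + 65**2 + 20*65)) = -432/(-3683 + (-4941 + 4225 + 1300)) = -432/(-3683 + 584) = -432/(-3099) = -432*(-1/3099) = 144/1033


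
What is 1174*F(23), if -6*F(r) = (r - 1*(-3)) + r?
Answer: -28763/3 ≈ -9587.7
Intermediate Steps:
F(r) = -1/2 - r/3 (F(r) = -((r - 1*(-3)) + r)/6 = -((r + 3) + r)/6 = -((3 + r) + r)/6 = -(3 + 2*r)/6 = -1/2 - r/3)
1174*F(23) = 1174*(-1/2 - 1/3*23) = 1174*(-1/2 - 23/3) = 1174*(-49/6) = -28763/3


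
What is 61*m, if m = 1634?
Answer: 99674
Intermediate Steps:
61*m = 61*1634 = 99674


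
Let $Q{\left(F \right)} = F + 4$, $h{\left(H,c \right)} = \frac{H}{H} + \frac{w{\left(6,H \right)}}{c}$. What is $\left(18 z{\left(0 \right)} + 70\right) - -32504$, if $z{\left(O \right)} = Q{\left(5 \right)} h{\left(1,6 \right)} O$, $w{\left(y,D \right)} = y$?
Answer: $32574$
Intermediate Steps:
$h{\left(H,c \right)} = 1 + \frac{6}{c}$ ($h{\left(H,c \right)} = \frac{H}{H} + \frac{6}{c} = 1 + \frac{6}{c}$)
$Q{\left(F \right)} = 4 + F$
$z{\left(O \right)} = 18 O$ ($z{\left(O \right)} = \left(4 + 5\right) \frac{6 + 6}{6} O = 9 \cdot \frac{1}{6} \cdot 12 O = 9 \cdot 2 O = 18 O$)
$\left(18 z{\left(0 \right)} + 70\right) - -32504 = \left(18 \cdot 18 \cdot 0 + 70\right) - -32504 = \left(18 \cdot 0 + 70\right) + 32504 = \left(0 + 70\right) + 32504 = 70 + 32504 = 32574$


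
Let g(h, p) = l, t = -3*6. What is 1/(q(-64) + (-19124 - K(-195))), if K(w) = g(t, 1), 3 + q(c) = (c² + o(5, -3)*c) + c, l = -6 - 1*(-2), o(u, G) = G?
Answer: -1/14899 ≈ -6.7119e-5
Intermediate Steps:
t = -18
l = -4 (l = -6 + 2 = -4)
q(c) = -3 + c² - 2*c (q(c) = -3 + ((c² - 3*c) + c) = -3 + (c² - 2*c) = -3 + c² - 2*c)
g(h, p) = -4
K(w) = -4
1/(q(-64) + (-19124 - K(-195))) = 1/((-3 + (-64)² - 2*(-64)) + (-19124 - 1*(-4))) = 1/((-3 + 4096 + 128) + (-19124 + 4)) = 1/(4221 - 19120) = 1/(-14899) = -1/14899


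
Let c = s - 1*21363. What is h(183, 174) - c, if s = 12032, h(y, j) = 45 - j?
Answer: 9202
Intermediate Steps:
c = -9331 (c = 12032 - 1*21363 = 12032 - 21363 = -9331)
h(183, 174) - c = (45 - 1*174) - 1*(-9331) = (45 - 174) + 9331 = -129 + 9331 = 9202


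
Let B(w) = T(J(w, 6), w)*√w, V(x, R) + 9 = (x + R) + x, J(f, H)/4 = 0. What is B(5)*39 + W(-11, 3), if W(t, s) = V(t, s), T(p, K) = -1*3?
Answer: -28 - 117*√5 ≈ -289.62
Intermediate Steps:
J(f, H) = 0 (J(f, H) = 4*0 = 0)
T(p, K) = -3
V(x, R) = -9 + R + 2*x (V(x, R) = -9 + ((x + R) + x) = -9 + ((R + x) + x) = -9 + (R + 2*x) = -9 + R + 2*x)
W(t, s) = -9 + s + 2*t
B(w) = -3*√w
B(5)*39 + W(-11, 3) = -3*√5*39 + (-9 + 3 + 2*(-11)) = -117*√5 + (-9 + 3 - 22) = -117*√5 - 28 = -28 - 117*√5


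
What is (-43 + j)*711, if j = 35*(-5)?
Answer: -154998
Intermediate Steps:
j = -175
(-43 + j)*711 = (-43 - 175)*711 = -218*711 = -154998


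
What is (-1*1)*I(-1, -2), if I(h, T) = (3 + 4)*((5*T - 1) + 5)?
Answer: 42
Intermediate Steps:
I(h, T) = 28 + 35*T (I(h, T) = 7*((-1 + 5*T) + 5) = 7*(4 + 5*T) = 28 + 35*T)
(-1*1)*I(-1, -2) = (-1*1)*(28 + 35*(-2)) = -(28 - 70) = -1*(-42) = 42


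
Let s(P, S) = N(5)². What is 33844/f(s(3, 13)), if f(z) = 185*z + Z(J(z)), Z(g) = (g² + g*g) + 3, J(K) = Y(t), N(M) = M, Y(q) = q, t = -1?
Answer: 16922/2315 ≈ 7.3097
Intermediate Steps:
J(K) = -1
Z(g) = 3 + 2*g² (Z(g) = (g² + g²) + 3 = 2*g² + 3 = 3 + 2*g²)
s(P, S) = 25 (s(P, S) = 5² = 25)
f(z) = 5 + 185*z (f(z) = 185*z + (3 + 2*(-1)²) = 185*z + (3 + 2*1) = 185*z + (3 + 2) = 185*z + 5 = 5 + 185*z)
33844/f(s(3, 13)) = 33844/(5 + 185*25) = 33844/(5 + 4625) = 33844/4630 = 33844*(1/4630) = 16922/2315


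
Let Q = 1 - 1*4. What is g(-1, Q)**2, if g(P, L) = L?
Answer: 9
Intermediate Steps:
Q = -3 (Q = 1 - 4 = -3)
g(-1, Q)**2 = (-3)**2 = 9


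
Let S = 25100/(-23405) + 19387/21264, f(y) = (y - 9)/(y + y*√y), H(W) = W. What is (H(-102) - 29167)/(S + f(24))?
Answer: 1252997420491333426704/4004059414707887 + 362480883001368598080*√6/4004059414707887 ≈ 5.3468e+5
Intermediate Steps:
f(y) = (-9 + y)/(y + y^(3/2))
S = -15994733/99536784 (S = 25100*(-1/23405) + 19387*(1/21264) = -5020/4681 + 19387/21264 = -15994733/99536784 ≈ -0.16069)
(H(-102) - 29167)/(S + f(24)) = (-102 - 29167)/(-15994733/99536784 + (-9 + 24)/(24 + 24^(3/2))) = -29269/(-15994733/99536784 + 15/(24 + 48*√6))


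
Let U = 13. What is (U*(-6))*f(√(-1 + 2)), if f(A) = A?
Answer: -78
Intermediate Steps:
(U*(-6))*f(√(-1 + 2)) = (13*(-6))*√(-1 + 2) = -78*√1 = -78*1 = -78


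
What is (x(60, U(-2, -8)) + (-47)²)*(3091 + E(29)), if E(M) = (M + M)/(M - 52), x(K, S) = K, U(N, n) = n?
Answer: 161178415/23 ≈ 7.0078e+6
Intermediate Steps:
E(M) = 2*M/(-52 + M) (E(M) = (2*M)/(-52 + M) = 2*M/(-52 + M))
(x(60, U(-2, -8)) + (-47)²)*(3091 + E(29)) = (60 + (-47)²)*(3091 + 2*29/(-52 + 29)) = (60 + 2209)*(3091 + 2*29/(-23)) = 2269*(3091 + 2*29*(-1/23)) = 2269*(3091 - 58/23) = 2269*(71035/23) = 161178415/23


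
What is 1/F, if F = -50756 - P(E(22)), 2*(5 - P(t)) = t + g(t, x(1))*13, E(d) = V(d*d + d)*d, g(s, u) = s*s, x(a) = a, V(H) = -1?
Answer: -1/47626 ≈ -2.0997e-5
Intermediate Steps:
g(s, u) = s²
E(d) = -d
P(t) = 5 - 13*t²/2 - t/2 (P(t) = 5 - (t + t²*13)/2 = 5 - (t + 13*t²)/2 = 5 + (-13*t²/2 - t/2) = 5 - 13*t²/2 - t/2)
F = -47626 (F = -50756 - (5 - 13*(-1*22)²/2 - (-1)*22/2) = -50756 - (5 - 13/2*(-22)² - ½*(-22)) = -50756 - (5 - 13/2*484 + 11) = -50756 - (5 - 3146 + 11) = -50756 - 1*(-3130) = -50756 + 3130 = -47626)
1/F = 1/(-47626) = -1/47626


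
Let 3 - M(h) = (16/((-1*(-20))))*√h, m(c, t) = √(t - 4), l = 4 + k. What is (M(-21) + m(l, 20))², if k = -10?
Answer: 889/25 - 56*I*√21/5 ≈ 35.56 - 51.325*I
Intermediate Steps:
l = -6 (l = 4 - 10 = -6)
m(c, t) = √(-4 + t)
M(h) = 3 - 4*√h/5 (M(h) = 3 - 16/((-1*(-20)))*√h = 3 - 16/20*√h = 3 - 16*(1/20)*√h = 3 - 4*√h/5)
(M(-21) + m(l, 20))² = ((3 - 4*I*√21/5) + √(-4 + 20))² = ((3 - 4*I*√21/5) + √16)² = ((3 - 4*I*√21/5) + 4)² = (7 - 4*I*√21/5)²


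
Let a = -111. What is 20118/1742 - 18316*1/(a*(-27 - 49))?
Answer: 906638/96681 ≈ 9.3776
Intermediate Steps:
20118/1742 - 18316*1/(a*(-27 - 49)) = 20118/1742 - 18316*(-1/(111*(-27 - 49))) = 20118*(1/1742) - 18316/((-111*(-76))) = 10059/871 - 18316/8436 = 10059/871 - 18316*1/8436 = 10059/871 - 241/111 = 906638/96681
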